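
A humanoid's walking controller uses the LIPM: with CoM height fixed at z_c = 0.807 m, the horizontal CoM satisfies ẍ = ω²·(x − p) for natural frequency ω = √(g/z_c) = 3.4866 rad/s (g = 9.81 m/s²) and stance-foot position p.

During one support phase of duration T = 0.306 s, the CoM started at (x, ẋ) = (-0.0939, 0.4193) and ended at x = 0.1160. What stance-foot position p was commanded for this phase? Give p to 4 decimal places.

ωT = 3.4866·0.306 = 1.066900; cosh(ωT) = 1.625214, sinh(ωT) = 1.281141
x(T) = p + (x₀−p)·cosh(ωT) + (ẋ₀/ω)·sinh(ωT) ⇒ p·(1 − cosh) = x(T) − x₀·cosh − (ẋ₀/ω)·sinh
numerator   = 0.1160 − (-0.0939)·1.625214 − (0.4193/3.4866)·1.281141 = 0.114537
denominator = 1 − 1.625214 = -0.625214
p = 0.114537 / -0.625214 = -0.1832

p = -0.1832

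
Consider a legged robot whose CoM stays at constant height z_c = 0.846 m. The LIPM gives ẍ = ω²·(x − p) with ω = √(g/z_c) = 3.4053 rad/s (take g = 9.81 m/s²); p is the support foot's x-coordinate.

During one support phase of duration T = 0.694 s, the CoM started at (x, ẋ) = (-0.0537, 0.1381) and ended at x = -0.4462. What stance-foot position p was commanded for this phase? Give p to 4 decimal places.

ωT = 3.4053·0.694 = 2.363278; cosh(ωT) = 5.359919, sinh(ωT) = 5.265808
x(T) = p + (x₀−p)·cosh(ωT) + (ẋ₀/ω)·sinh(ωT) ⇒ p·(1 − cosh) = x(T) − x₀·cosh − (ẋ₀/ω)·sinh
numerator   = -0.4462 − (-0.0537)·5.359919 − (0.1381/3.4053)·5.265808 = -0.371924
denominator = 1 − 5.359919 = -4.359919
p = -0.371924 / -4.359919 = 0.0853

p = 0.0853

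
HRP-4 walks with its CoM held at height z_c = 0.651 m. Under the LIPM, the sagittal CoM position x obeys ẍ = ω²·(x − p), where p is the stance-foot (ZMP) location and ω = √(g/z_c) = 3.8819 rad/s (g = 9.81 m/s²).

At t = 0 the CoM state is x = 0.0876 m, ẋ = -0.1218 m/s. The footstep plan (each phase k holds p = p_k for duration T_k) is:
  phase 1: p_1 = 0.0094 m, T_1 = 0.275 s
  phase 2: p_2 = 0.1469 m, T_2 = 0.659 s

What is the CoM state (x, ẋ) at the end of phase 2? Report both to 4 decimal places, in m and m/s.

x = 0.1345, ẋ = -0.0183

phase 1: p=0.0094, T=0.275, ωT=1.067523, cosh=1.626012, sinh=1.282153; start (x,ẋ)=(0.087600, -0.121800) → end (x,ẋ)=(0.096325, 0.191168)
phase 2: p=0.1469, T=0.659, ωT=2.558172, cosh=6.494820, sinh=6.417374; start (x,ẋ)=(0.096325, 0.191168) → end (x,ẋ)=(0.134453, -0.018307)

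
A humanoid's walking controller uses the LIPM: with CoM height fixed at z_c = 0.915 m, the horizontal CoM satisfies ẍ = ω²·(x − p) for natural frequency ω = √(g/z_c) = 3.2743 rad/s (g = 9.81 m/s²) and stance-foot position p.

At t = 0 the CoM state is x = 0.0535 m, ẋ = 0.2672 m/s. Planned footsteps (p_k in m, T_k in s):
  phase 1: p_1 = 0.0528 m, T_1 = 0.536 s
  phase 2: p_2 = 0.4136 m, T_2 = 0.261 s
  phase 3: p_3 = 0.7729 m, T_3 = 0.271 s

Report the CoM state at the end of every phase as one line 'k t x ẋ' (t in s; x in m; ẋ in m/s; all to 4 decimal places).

1 0.5360 0.2838 0.8022
2 0.7970 0.4693 0.7044
3 1.0680 0.5587 -0.0021

phase 1: p=0.0528, T=0.536, ωT=1.755025, cosh=2.978247, sinh=2.805344; start (x,ẋ)=(0.053500, 0.267200) → end (x,ẋ)=(0.283816, 0.802217)
phase 2: p=0.4136, T=0.261, ωT=0.854592, cosh=1.387936, sinh=0.962480; start (x,ẋ)=(0.283816, 0.802217) → end (x,ẋ)=(0.469279, 0.704418)
phase 3: p=0.7729, T=0.271, ωT=0.887335, cosh=1.420200, sinh=1.008449; start (x,ẋ)=(0.469279, 0.704418) → end (x,ẋ)=(0.558650, -0.002131)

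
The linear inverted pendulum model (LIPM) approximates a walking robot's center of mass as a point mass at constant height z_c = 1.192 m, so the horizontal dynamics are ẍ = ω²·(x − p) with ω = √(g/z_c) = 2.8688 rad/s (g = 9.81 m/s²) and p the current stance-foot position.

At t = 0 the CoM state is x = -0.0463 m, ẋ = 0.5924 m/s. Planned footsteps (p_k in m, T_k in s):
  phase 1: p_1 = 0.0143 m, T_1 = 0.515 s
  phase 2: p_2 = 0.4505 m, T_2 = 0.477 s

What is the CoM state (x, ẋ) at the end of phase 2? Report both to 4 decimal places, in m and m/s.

phase 1: p=0.0143, T=0.515, ωT=1.477432, cosh=2.304951, sinh=2.076728; start (x,ẋ)=(-0.046300, 0.592400) → end (x,ẋ)=(0.303459, 1.004415)
phase 2: p=0.4505, T=0.477, ωT=1.368418, cosh=2.091819, sinh=1.837309; start (x,ẋ)=(0.303459, 1.004415) → end (x,ẋ)=(0.786190, 1.326021)

x = 0.7862, ẋ = 1.3260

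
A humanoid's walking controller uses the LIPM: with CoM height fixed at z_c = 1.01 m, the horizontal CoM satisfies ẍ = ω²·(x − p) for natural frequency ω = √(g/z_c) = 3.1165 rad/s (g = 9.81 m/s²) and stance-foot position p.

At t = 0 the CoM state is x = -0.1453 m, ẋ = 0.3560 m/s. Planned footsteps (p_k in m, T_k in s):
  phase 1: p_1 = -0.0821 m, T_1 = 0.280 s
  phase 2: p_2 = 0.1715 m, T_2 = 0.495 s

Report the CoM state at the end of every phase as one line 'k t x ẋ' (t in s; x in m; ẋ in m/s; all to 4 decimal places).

1 0.2800 -0.0581 0.3058
2 0.7750 -0.1710 -0.8490

phase 1: p=-0.0821, T=0.280, ωT=0.872620, cosh=1.405514, sinh=0.987659; start (x,ẋ)=(-0.145300, 0.356000) → end (x,ẋ)=(-0.058108, 0.305831)
phase 2: p=0.1715, T=0.495, ωT=1.542667, cosh=2.445430, sinh=2.231620; start (x,ẋ)=(-0.058108, 0.305831) → end (x,ẋ)=(-0.170994, -0.848996)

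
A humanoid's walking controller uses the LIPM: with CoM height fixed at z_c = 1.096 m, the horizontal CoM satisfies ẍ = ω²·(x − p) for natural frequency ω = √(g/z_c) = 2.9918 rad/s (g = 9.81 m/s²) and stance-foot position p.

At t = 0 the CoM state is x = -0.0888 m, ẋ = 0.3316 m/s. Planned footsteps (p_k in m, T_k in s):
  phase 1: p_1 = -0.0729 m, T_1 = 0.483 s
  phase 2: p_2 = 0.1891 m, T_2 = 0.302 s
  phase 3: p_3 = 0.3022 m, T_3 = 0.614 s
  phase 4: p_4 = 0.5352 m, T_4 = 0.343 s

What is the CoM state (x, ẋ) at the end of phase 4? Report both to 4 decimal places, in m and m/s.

x = 2.2133, ẋ = 5.3099

phase 1: p=-0.0729, T=0.483, ωT=1.445039, cosh=2.238878, sinh=2.003141; start (x,ẋ)=(-0.088800, 0.331600) → end (x,ẋ)=(0.113523, 0.647123)
phase 2: p=0.1891, T=0.302, ωT=0.903524, cosh=1.436712, sinh=1.031573; start (x,ẋ)=(0.113523, 0.647123) → end (x,ẋ)=(0.303645, 0.696478)
phase 3: p=0.3022, T=0.614, ωT=1.836965, cosh=3.218379, sinh=3.059079; start (x,ẋ)=(0.303645, 0.696478) → end (x,ẋ)=(1.018992, 2.254758)
phase 4: p=0.5352, T=0.343, ωT=1.026187, cosh=1.574389, sinh=1.216018; start (x,ẋ)=(1.018992, 2.254758) → end (x,ẋ)=(2.213323, 5.309940)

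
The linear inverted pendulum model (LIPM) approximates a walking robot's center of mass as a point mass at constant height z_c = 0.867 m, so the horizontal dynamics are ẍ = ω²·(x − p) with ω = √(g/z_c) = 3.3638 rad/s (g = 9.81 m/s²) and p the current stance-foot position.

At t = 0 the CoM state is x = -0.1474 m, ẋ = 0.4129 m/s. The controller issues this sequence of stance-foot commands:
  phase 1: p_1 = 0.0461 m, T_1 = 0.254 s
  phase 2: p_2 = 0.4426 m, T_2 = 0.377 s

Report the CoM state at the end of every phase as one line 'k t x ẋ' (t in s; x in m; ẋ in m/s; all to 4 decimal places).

phase 1: p=0.0461, T=0.254, ωT=0.854405, cosh=1.387756, sinh=0.962220; start (x,ẋ)=(-0.147400, 0.412900) → end (x,ẋ)=(-0.104320, -0.053300)
phase 2: p=0.4426, T=0.377, ωT=1.268153, cosh=1.917816, sinh=1.636465; start (x,ẋ)=(-0.104320, -0.053300) → end (x,ẋ)=(-0.632222, -3.112873)

1 0.2540 -0.1043 -0.0533
2 0.6310 -0.6322 -3.1129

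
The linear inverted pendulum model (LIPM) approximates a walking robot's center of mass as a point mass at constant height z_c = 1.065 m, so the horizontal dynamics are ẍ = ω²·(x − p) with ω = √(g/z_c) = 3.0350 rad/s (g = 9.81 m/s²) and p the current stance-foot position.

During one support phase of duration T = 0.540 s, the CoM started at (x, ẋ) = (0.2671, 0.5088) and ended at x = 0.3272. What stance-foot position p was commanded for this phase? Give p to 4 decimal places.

ωT = 3.0350·0.540 = 1.638900; cosh(ωT) = 2.671848, sinh(ωT) = 2.477654
x(T) = p + (x₀−p)·cosh(ωT) + (ẋ₀/ω)·sinh(ωT) ⇒ p·(1 − cosh) = x(T) − x₀·cosh − (ẋ₀/ω)·sinh
numerator   = 0.3272 − (0.2671)·2.671848 − (0.5088/3.0350)·2.477654 = -0.801815
denominator = 1 − 2.671848 = -1.671848
p = -0.801815 / -1.671848 = 0.4796

p = 0.4796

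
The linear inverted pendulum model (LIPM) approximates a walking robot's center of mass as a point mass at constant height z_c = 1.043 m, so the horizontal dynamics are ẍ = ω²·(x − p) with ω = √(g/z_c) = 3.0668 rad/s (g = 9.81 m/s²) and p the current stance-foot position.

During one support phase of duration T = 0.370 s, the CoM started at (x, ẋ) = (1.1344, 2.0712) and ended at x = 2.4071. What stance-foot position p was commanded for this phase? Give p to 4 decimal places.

p = 0.6721

ωT = 3.0668·0.370 = 1.134716; cosh(ωT) = 1.715902, sinh(ωT) = 1.394388
x(T) = p + (x₀−p)·cosh(ωT) + (ẋ₀/ω)·sinh(ωT) ⇒ p·(1 − cosh) = x(T) − x₀·cosh − (ẋ₀/ω)·sinh
numerator   = 2.4071 − (1.1344)·1.715902 − (2.0712/3.0668)·1.394388 = -0.481136
denominator = 1 − 1.715902 = -0.715902
p = -0.481136 / -0.715902 = 0.6721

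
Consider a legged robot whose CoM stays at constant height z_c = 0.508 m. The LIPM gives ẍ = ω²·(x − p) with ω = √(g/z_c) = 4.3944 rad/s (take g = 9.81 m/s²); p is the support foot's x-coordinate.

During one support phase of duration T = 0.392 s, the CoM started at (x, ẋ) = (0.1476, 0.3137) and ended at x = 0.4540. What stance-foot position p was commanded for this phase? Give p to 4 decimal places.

ωT = 4.3944·0.392 = 1.722605; cosh(ωT) = 2.888847, sinh(ωT) = 2.710247
x(T) = p + (x₀−p)·cosh(ωT) + (ẋ₀/ω)·sinh(ωT) ⇒ p·(1 − cosh) = x(T) − x₀·cosh − (ẋ₀/ω)·sinh
numerator   = 0.4540 − (0.1476)·2.888847 − (0.3137/4.3944)·2.710247 = -0.165868
denominator = 1 − 2.888847 = -1.888847
p = -0.165868 / -1.888847 = 0.0878

p = 0.0878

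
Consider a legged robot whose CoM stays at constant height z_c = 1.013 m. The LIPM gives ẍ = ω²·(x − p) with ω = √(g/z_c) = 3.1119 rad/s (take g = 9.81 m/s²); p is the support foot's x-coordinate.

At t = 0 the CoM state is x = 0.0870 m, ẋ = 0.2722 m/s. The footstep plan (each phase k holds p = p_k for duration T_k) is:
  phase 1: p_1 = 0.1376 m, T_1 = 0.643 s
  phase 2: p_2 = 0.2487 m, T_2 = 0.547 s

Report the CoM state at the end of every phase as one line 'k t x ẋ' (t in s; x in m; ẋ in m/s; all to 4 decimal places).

1 0.6430 0.2646 0.4534
2 1.1900 0.6801 1.4162

phase 1: p=0.1376, T=0.643, ωT=2.000952, cosh=3.765649, sinh=3.630443; start (x,ẋ)=(0.087000, 0.272200) → end (x,ẋ)=(0.264615, 0.453352)
phase 2: p=0.2487, T=0.547, ωT=1.702209, cosh=2.834167, sinh=2.651887; start (x,ẋ)=(0.264615, 0.453352) → end (x,ẋ)=(0.680143, 1.416217)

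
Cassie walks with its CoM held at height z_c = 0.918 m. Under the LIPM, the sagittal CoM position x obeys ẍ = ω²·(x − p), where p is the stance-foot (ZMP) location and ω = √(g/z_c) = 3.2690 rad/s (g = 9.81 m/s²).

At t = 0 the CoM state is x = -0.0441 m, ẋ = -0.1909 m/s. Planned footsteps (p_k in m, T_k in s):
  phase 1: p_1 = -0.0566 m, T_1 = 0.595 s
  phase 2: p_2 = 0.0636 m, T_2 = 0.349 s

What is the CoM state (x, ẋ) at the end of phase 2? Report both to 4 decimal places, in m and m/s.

x = -0.6444, ẋ = -2.1994

phase 1: p=-0.0566, T=0.595, ωT=1.945055, cosh=3.568498, sinh=3.425519; start (x,ẋ)=(-0.044100, -0.190900) → end (x,ẋ)=(-0.212034, -0.541251)
phase 2: p=0.0636, T=0.349, ωT=1.140881, cosh=1.724531, sinh=1.404993; start (x,ẋ)=(-0.212034, -0.541251) → end (x,ẋ)=(-0.644365, -2.199370)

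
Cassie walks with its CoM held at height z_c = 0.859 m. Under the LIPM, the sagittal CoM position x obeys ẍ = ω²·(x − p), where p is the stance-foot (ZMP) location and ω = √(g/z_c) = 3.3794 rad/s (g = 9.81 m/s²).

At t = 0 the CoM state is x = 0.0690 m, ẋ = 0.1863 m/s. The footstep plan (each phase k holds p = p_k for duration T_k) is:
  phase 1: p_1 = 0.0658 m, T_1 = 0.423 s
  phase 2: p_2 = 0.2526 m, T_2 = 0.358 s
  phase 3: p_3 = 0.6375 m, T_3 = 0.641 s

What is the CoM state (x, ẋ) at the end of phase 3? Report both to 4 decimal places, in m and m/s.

x = -0.2361, ẋ = -2.7802

phase 1: p=0.0658, T=0.423, ωT=1.429486, cosh=2.207992, sinh=1.968560; start (x,ẋ)=(0.069000, 0.186300) → end (x,ẋ)=(0.181389, 0.432637)
phase 2: p=0.2526, T=0.358, ωT=1.209825, cosh=1.825574, sinh=1.527325; start (x,ẋ)=(0.181389, 0.432637) → end (x,ẋ)=(0.318129, 0.422258)
phase 3: p=0.6375, T=0.641, ωT=2.166195, cosh=4.419819, sinh=4.305206; start (x,ẋ)=(0.318129, 0.422258) → end (x,ẋ)=(-0.236123, -2.780225)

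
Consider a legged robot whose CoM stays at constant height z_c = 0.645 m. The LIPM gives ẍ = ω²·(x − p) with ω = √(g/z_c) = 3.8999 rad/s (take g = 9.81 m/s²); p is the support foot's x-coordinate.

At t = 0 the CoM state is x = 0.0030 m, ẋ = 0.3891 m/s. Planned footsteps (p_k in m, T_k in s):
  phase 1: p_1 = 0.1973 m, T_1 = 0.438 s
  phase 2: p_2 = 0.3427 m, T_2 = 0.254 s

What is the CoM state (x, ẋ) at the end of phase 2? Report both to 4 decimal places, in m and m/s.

phase 1: p=0.1973, T=0.438, ωT=1.708156, cosh=2.849988, sinh=2.668788; start (x,ẋ)=(0.003000, 0.389100) → end (x,ẋ)=(-0.090183, -0.913346)
phase 2: p=0.3427, T=0.254, ωT=0.990575, cosh=1.532072, sinh=1.160709; start (x,ẋ)=(-0.090183, -0.913346) → end (x,ẋ)=(-0.592343, -3.358820)

x = -0.5923, ẋ = -3.3588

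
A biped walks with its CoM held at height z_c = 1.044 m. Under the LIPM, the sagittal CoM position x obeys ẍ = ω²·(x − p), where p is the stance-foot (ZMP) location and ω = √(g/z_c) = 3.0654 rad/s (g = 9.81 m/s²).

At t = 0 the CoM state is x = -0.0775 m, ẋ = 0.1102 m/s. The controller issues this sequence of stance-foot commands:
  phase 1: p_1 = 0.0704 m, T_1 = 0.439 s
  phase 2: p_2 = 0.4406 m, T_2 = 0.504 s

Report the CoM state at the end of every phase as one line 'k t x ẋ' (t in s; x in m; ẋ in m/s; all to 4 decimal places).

phase 1: p=0.0704, T=0.439, ωT=1.345711, cosh=2.050635, sinh=1.790280; start (x,ẋ)=(-0.077500, 0.110200) → end (x,ẋ)=(-0.168529, -0.585684)
phase 2: p=0.4406, T=0.504, ωT=1.544962, cosh=2.450556, sinh=2.237236; start (x,ẋ)=(-0.168529, -0.585684) → end (x,ẋ)=(-1.479557, -5.612672)

1 0.4390 -0.1685 -0.5857
2 0.9430 -1.4796 -5.6127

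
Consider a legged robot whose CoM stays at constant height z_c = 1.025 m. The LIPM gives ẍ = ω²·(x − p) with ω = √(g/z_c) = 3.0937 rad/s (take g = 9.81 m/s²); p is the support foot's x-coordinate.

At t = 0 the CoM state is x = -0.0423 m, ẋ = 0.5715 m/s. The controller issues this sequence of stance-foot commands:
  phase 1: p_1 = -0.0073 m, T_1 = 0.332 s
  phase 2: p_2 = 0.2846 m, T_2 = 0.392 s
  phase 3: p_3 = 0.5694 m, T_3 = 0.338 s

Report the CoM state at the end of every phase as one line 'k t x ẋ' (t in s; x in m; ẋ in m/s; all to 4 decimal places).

phase 1: p=-0.0073, T=0.332, ωT=1.027108, cosh=1.575509, sinh=1.217469; start (x,ẋ)=(-0.042300, 0.571500) → end (x,ẋ)=(0.162460, 0.768577)
phase 2: p=0.2846, T=0.392, ωT=1.212730, cosh=1.830019, sinh=1.532635; start (x,ẋ)=(0.162460, 0.768577) → end (x,ẋ)=(0.441839, 0.827384)
phase 3: p=0.5694, T=0.338, ωT=1.045671, cosh=1.598381, sinh=1.246925; start (x,ẋ)=(0.441839, 0.827384) → end (x,ẋ)=(0.698989, 0.830394)

1 0.3320 0.1625 0.7686
2 0.7240 0.4418 0.8274
3 1.0620 0.6990 0.8304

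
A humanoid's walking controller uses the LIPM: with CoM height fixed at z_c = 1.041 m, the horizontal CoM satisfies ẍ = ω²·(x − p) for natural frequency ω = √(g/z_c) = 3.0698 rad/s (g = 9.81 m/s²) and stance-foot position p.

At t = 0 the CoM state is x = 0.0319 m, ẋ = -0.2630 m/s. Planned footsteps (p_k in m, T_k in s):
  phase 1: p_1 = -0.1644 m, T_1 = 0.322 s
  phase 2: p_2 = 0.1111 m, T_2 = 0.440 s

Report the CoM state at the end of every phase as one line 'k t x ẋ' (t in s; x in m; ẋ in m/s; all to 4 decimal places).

phase 1: p=-0.1644, T=0.322, ωT=0.988476, cosh=1.529639, sinh=1.157496; start (x,ẋ)=(0.031900, -0.263000) → end (x,ẋ)=(0.036702, 0.295214)
phase 2: p=0.1111, T=0.440, ωT=1.350712, cosh=2.059614, sinh=1.800559; start (x,ẋ)=(0.036702, 0.295214) → end (x,ẋ)=(0.131023, 0.196801)

1 0.3220 0.0367 0.2952
2 0.7620 0.1310 0.1968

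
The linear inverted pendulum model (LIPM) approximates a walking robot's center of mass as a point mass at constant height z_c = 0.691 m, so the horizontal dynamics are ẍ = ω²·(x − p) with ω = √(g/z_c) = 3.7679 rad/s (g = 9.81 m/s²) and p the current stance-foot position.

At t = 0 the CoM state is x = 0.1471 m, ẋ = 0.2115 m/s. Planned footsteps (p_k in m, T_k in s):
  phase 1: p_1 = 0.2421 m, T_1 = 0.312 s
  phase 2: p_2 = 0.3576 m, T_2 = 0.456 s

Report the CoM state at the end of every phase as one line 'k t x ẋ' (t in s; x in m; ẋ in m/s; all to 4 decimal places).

1 0.3120 0.1558 -0.1494
2 0.7680 -0.3299 -2.4807

phase 1: p=0.2421, T=0.312, ωT=1.175585, cosh=1.774338, sinh=1.465699; start (x,ẋ)=(0.147100, 0.211500) → end (x,ẋ)=(0.155811, -0.149375)
phase 2: p=0.3576, T=0.456, ωT=1.718162, cosh=2.876836, sinh=2.697440; start (x,ẋ)=(0.155811, -0.149375) → end (x,ẋ)=(-0.329853, -2.480652)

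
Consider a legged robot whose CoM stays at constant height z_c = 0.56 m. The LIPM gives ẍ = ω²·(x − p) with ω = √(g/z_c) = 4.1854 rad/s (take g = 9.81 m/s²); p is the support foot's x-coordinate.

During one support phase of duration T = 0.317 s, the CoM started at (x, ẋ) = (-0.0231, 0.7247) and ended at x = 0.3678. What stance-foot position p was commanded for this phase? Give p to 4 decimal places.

p = -0.1092

ωT = 4.1854·0.317 = 1.326772; cosh(ωT) = 2.017095, sinh(ωT) = 1.751762
x(T) = p + (x₀−p)·cosh(ωT) + (ẋ₀/ω)·sinh(ωT) ⇒ p·(1 − cosh) = x(T) − x₀·cosh − (ẋ₀/ω)·sinh
numerator   = 0.3678 − (-0.0231)·2.017095 − (0.7247/4.1854)·1.751762 = 0.111078
denominator = 1 − 2.017095 = -1.017095
p = 0.111078 / -1.017095 = -0.1092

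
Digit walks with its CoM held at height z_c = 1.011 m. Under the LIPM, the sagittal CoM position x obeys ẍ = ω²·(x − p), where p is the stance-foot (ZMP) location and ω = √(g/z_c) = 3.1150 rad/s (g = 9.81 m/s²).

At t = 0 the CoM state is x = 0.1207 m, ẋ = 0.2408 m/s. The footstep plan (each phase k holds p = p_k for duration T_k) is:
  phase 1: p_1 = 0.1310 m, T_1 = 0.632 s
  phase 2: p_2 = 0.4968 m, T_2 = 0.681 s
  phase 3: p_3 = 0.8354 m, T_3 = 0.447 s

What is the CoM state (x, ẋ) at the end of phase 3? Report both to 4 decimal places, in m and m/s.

x = 2.0204, ẋ = 3.9886

phase 1: p=0.1310, T=0.632, ωT=1.968680, cosh=3.650429, sinh=3.510788; start (x,ẋ)=(0.120700, 0.240800) → end (x,ẋ)=(0.364796, 0.766381)
phase 2: p=0.4968, T=0.681, ωT=2.121315, cosh=4.230987, sinh=4.111113; start (x,ẋ)=(0.364796, 0.766381) → end (x,ẋ)=(0.949749, 1.552096)
phase 3: p=0.8354, T=0.447, ωT=1.392405, cosh=2.136497, sinh=1.888020; start (x,ẋ)=(0.949749, 1.552096) → end (x,ẋ)=(2.020440, 3.988554)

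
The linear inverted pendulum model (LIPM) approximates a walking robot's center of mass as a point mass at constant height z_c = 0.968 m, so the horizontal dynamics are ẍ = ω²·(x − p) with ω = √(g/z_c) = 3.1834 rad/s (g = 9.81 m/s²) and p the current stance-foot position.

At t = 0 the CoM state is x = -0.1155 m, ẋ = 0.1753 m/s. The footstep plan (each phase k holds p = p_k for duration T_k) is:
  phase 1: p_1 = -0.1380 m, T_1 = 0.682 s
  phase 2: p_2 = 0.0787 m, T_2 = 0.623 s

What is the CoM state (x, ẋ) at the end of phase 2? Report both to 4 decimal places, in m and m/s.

x = 1.7471, ẋ = 5.4078

phase 1: p=-0.1380, T=0.682, ωT=2.171079, cosh=4.440896, sinh=4.326842; start (x,ẋ)=(-0.115500, 0.175300) → end (x,ẋ)=(0.200186, 1.088406)
phase 2: p=0.0787, T=0.623, ωT=1.983258, cosh=3.702000, sinh=3.564380; start (x,ẋ)=(0.200186, 1.088406) → end (x,ẋ)=(1.747104, 5.407760)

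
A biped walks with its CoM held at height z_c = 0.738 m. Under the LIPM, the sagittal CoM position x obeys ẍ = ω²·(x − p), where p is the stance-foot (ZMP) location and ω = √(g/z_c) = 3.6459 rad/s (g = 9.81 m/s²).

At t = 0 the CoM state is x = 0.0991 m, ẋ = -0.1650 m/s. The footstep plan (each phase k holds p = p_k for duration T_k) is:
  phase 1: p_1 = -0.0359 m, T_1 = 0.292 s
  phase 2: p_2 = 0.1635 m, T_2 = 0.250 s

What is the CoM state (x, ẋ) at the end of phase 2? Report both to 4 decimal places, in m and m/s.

x = 0.2116, ẋ = 0.3764

phase 1: p=-0.0359, T=0.292, ωT=1.064603, cosh=1.622276, sinh=1.277411; start (x,ẋ)=(0.099100, -0.165000) → end (x,ẋ)=(0.125296, 0.361062)
phase 2: p=0.1635, T=0.250, ωT=0.911475, cosh=1.444960, sinh=1.043029; start (x,ẋ)=(0.125296, 0.361062) → end (x,ẋ)=(0.211591, 0.376440)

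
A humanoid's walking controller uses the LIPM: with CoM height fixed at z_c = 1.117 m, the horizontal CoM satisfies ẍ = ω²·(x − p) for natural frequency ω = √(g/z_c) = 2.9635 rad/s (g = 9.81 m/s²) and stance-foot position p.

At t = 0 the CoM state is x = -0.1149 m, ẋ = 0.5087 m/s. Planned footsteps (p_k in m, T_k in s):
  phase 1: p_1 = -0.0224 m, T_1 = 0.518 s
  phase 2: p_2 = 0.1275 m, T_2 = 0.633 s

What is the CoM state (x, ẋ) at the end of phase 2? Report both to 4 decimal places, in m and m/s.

phase 1: p=-0.0224, T=0.518, ωT=1.535093, cosh=2.428596, sinh=2.213161; start (x,ẋ)=(-0.114900, 0.508700) → end (x,ẋ)=(0.132855, 0.628747)
phase 2: p=0.1275, T=0.633, ωT=1.875895, cosh=3.339939, sinh=3.186722; start (x,ẋ)=(0.132855, 0.628747) → end (x,ẋ)=(0.821493, 2.150551)

x = 0.8215, ẋ = 2.1506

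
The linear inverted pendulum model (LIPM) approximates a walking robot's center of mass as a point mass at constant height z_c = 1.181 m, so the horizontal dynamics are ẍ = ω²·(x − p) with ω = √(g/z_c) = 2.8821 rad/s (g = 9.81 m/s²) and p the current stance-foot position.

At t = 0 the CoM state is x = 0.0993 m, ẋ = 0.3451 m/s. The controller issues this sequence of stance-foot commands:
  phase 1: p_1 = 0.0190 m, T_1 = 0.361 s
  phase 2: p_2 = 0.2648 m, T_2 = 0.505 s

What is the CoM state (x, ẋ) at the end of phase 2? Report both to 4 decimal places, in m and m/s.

x = 0.9212, ẋ = 2.0664

phase 1: p=0.0190, T=0.361, ωT=1.040438, cosh=1.591878, sinh=1.238578; start (x,ẋ)=(0.099300, 0.345100) → end (x,ẋ)=(0.295134, 0.836005)
phase 2: p=0.2648, T=0.505, ωT=1.455461, cosh=2.259875, sinh=2.026582; start (x,ẋ)=(0.295134, 0.836005) → end (x,ẋ)=(0.921198, 2.066442)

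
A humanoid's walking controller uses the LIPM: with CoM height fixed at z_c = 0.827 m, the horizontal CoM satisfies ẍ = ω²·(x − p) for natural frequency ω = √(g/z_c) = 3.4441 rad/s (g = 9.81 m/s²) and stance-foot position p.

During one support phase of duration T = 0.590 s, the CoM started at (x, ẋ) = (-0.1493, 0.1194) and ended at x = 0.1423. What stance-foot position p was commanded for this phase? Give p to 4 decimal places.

p = -0.2054

ωT = 3.4441·0.590 = 2.032019; cosh(ωT) = 3.880273, sinh(ωT) = 3.749202
x(T) = p + (x₀−p)·cosh(ωT) + (ẋ₀/ω)·sinh(ωT) ⇒ p·(1 − cosh) = x(T) − x₀·cosh − (ẋ₀/ω)·sinh
numerator   = 0.1423 − (-0.1493)·3.880273 − (0.1194/3.4441)·3.749202 = 0.591647
denominator = 1 − 3.880273 = -2.880273
p = 0.591647 / -2.880273 = -0.2054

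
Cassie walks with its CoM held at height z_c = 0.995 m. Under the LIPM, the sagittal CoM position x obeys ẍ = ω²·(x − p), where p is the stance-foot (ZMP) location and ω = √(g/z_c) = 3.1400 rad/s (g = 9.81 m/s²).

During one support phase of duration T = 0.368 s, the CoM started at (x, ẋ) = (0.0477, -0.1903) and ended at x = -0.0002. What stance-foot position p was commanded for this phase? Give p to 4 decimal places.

p = -0.0043

ωT = 3.1400·0.368 = 1.155520; cosh(ωT) = 1.745284, sinh(ωT) = 1.430390
x(T) = p + (x₀−p)·cosh(ωT) + (ẋ₀/ω)·sinh(ωT) ⇒ p·(1 − cosh) = x(T) − x₀·cosh − (ẋ₀/ω)·sinh
numerator   = -0.0002 − (0.0477)·1.745284 − (-0.1903/3.1400)·1.430390 = 0.003239
denominator = 1 − 1.745284 = -0.745284
p = 0.003239 / -0.745284 = -0.0043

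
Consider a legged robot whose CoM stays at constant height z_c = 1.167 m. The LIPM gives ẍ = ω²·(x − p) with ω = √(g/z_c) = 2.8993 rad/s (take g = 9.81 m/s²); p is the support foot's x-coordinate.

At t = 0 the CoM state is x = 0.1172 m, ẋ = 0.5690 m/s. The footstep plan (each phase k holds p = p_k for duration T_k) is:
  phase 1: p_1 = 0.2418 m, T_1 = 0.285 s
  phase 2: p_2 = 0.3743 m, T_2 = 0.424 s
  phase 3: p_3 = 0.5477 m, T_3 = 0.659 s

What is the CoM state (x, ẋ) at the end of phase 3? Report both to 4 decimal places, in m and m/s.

x = 0.3037, ẋ = -0.5987

phase 1: p=0.2418, T=0.285, ωT=0.826300, cosh=1.361258, sinh=0.923592; start (x,ẋ)=(0.117200, 0.569000) → end (x,ẋ)=(0.253446, 0.440905)
phase 2: p=0.3743, T=0.424, ωT=1.229303, cosh=1.855671, sinh=1.563175; start (x,ẋ)=(0.253446, 0.440905) → end (x,ẋ)=(0.387752, 0.270453)
phase 3: p=0.5477, T=0.659, ωT=1.910639, cosh=3.452695, sinh=3.304709; start (x,ẋ)=(0.387752, 0.270453) → end (x,ẋ)=(0.303718, -0.598727)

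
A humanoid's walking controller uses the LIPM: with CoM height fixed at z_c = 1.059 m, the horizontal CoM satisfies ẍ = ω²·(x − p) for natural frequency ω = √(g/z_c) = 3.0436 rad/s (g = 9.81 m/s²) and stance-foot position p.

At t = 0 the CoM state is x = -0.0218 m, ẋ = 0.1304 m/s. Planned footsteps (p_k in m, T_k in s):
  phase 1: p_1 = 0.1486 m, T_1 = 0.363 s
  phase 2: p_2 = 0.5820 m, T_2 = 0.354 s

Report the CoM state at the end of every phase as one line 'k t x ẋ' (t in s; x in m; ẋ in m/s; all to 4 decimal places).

1 0.3630 -0.0792 -0.4785
2 0.7170 -0.7058 -3.3971

phase 1: p=0.1486, T=0.363, ωT=1.104827, cosh=1.674985, sinh=1.343717; start (x,ẋ)=(-0.021800, 0.130400) → end (x,ẋ)=(-0.079247, -0.478473)
phase 2: p=0.5820, T=0.354, ωT=1.077434, cosh=1.638801, sinh=1.298333; start (x,ẋ)=(-0.079247, -0.478473) → end (x,ẋ)=(-0.705759, -3.397111)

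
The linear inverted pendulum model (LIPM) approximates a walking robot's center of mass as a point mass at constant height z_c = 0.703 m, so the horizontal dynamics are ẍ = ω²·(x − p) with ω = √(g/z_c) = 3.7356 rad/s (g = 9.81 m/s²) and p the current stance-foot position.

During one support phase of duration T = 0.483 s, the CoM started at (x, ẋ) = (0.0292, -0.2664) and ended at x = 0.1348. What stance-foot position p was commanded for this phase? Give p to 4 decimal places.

ωT = 3.7356·0.483 = 1.804295; cosh(ωT) = 3.120138, sinh(ωT) = 2.955547
x(T) = p + (x₀−p)·cosh(ωT) + (ẋ₀/ω)·sinh(ωT) ⇒ p·(1 − cosh) = x(T) − x₀·cosh − (ẋ₀/ω)·sinh
numerator   = 0.1348 − (0.0292)·3.120138 − (-0.2664/3.7356)·2.955547 = 0.254463
denominator = 1 − 3.120138 = -2.120138
p = 0.254463 / -2.120138 = -0.1200

p = -0.1200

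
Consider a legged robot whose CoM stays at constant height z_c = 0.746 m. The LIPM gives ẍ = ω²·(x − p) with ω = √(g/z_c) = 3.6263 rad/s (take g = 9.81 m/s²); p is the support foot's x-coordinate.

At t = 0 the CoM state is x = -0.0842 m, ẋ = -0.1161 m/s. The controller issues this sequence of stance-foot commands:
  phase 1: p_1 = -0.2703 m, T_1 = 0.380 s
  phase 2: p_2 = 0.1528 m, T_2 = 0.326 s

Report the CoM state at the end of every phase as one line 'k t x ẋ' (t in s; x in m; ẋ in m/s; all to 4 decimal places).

1 0.3800 0.0628 1.0086
2 0.7060 0.4032 1.3172

phase 1: p=-0.2703, T=0.380, ωT=1.377994, cosh=2.109510, sinh=1.857426; start (x,ẋ)=(-0.084200, -0.116100) → end (x,ẋ)=(0.062812, 1.008578)
phase 2: p=0.1528, T=0.326, ωT=1.182174, cosh=1.784034, sinh=1.477422; start (x,ẋ)=(0.062812, 1.008578) → end (x,ẋ)=(0.403172, 1.317221)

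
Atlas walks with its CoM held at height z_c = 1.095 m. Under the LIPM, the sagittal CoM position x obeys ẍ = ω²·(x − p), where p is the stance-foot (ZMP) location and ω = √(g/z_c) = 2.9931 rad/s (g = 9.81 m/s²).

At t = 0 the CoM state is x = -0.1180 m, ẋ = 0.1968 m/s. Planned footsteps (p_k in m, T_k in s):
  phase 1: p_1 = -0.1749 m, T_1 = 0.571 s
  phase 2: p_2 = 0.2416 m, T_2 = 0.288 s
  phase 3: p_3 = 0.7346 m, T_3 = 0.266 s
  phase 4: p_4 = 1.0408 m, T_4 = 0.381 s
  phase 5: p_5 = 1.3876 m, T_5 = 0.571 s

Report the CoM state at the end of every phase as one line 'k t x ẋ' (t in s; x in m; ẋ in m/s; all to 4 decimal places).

phase 1: p=-0.1749, T=0.571, ωT=1.709060, cosh=2.852402, sinh=2.671366; start (x,ẋ)=(-0.118000, 0.196800) → end (x,ẋ)=(0.163047, 1.016306)
phase 2: p=0.2416, T=0.288, ωT=0.862013, cosh=1.395117, sinh=0.972805; start (x,ẋ)=(0.163047, 1.016306) → end (x,ẋ)=(0.462325, 1.189143)
phase 3: p=0.7346, T=0.266, ωT=0.796165, cosh=1.334039, sinh=0.882983; start (x,ẋ)=(0.462325, 1.189143) → end (x,ẋ)=(0.722180, 0.866780)
phase 4: p=1.0408, T=0.381, ωT=1.140371, cosh=1.723815, sinh=1.404114; start (x,ẋ)=(0.722180, 0.866780) → end (x,ẋ)=(0.898179, 0.155117)
phase 5: p=1.3876, T=0.571, ωT=1.709060, cosh=2.852402, sinh=2.671366; start (x,ẋ)=(0.898179, 0.155117) → end (x,ẋ)=(0.130017, -3.470792)

1 0.5710 0.1630 1.0163
2 0.8590 0.4623 1.1891
3 1.1250 0.7222 0.8668
4 1.5060 0.8982 0.1551
5 2.0770 0.1300 -3.4708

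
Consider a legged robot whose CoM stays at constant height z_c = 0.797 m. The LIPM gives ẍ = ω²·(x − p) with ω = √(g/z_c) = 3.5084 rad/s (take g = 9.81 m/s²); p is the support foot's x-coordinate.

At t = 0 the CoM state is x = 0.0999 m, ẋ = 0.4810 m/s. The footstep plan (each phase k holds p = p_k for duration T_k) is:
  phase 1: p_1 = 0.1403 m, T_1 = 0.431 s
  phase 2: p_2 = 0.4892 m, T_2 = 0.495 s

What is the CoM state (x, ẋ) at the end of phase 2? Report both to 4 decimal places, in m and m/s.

phase 1: p=0.1403, T=0.431, ωT=1.512120, cosh=2.378391, sinh=2.157949; start (x,ẋ)=(0.099900, 0.481000) → end (x,ẋ)=(0.340067, 0.838140)
phase 2: p=0.4892, T=0.495, ωT=1.736658, cosh=2.927221, sinh=2.751113; start (x,ẋ)=(0.340067, 0.838140) → end (x,ẋ)=(0.709882, 1.013986)

x = 0.7099, ẋ = 1.0140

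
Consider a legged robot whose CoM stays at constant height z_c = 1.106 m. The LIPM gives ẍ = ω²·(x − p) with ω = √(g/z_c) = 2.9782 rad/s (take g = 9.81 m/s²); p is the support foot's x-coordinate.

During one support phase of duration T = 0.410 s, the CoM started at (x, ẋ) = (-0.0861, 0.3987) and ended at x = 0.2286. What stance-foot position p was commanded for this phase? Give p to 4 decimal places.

p = -0.2136

ωT = 2.9782·0.410 = 1.221062; cosh(ωT) = 1.842852, sinh(ωT) = 1.547935
x(T) = p + (x₀−p)·cosh(ωT) + (ẋ₀/ω)·sinh(ωT) ⇒ p·(1 − cosh) = x(T) − x₀·cosh − (ẋ₀/ω)·sinh
numerator   = 0.2286 − (-0.0861)·1.842852 − (0.3987/2.9782)·1.547935 = 0.180043
denominator = 1 − 1.842852 = -0.842852
p = 0.180043 / -0.842852 = -0.2136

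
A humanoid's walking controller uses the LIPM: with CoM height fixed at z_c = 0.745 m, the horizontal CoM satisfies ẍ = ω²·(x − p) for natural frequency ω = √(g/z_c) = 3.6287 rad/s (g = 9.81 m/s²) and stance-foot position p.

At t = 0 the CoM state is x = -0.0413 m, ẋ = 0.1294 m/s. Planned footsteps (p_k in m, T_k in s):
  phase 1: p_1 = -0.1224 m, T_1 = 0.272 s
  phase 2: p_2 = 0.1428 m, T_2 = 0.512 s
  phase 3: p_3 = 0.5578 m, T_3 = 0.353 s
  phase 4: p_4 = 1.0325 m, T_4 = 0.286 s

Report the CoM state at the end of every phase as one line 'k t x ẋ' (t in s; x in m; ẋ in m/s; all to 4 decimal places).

phase 1: p=-0.1224, T=0.272, ωT=0.987006, cosh=1.527940, sinh=1.155250; start (x,ẋ)=(-0.041300, 0.129400) → end (x,ẋ)=(0.042712, 0.537691)
phase 2: p=0.1428, T=0.512, ωT=1.857894, cosh=3.283113, sinh=3.127112; start (x,ẋ)=(0.042712, 0.537691) → end (x,ẋ)=(0.277568, 0.629571)
phase 3: p=0.5578, T=0.353, ωT=1.280931, cosh=1.938884, sinh=1.661106; start (x,ẋ)=(0.277568, 0.629571) → end (x,ẋ)=(0.302661, -0.468476)
phase 4: p=1.0325, T=0.286, ωT=1.037808, cosh=1.588626, sinh=1.234396; start (x,ẋ)=(0.302661, -0.468476) → end (x,ẋ)=(-0.286307, -4.013370)

1 0.2720 0.0427 0.5377
2 0.7840 0.2776 0.6296
3 1.1370 0.3027 -0.4685
4 1.4230 -0.2863 -4.0134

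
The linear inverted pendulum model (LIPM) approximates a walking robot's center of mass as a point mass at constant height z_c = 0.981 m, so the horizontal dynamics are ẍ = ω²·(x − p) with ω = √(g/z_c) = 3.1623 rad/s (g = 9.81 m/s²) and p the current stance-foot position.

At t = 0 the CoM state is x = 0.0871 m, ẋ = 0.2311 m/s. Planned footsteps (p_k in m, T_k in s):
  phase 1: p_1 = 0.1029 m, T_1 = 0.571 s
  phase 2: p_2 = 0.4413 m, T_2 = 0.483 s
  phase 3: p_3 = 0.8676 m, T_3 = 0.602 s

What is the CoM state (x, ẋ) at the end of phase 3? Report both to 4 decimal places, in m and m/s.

phase 1: p=0.1029, T=0.571, ωT=1.805673, cosh=3.124215, sinh=2.959851; start (x,ẋ)=(0.087100, 0.231100) → end (x,ẋ)=(0.269843, 0.574119)
phase 2: p=0.4413, T=0.483, ωT=1.527391, cosh=2.411622, sinh=2.194521; start (x,ẋ)=(0.269843, 0.574119) → end (x,ẋ)=(0.426227, 0.194689)
phase 3: p=0.8676, T=0.602, ωT=1.903705, cosh=3.429862, sinh=3.280847; start (x,ẋ)=(0.426227, 0.194689) → end (x,ẋ)=(-0.444261, -3.911497)

x = -0.4443, ẋ = -3.9115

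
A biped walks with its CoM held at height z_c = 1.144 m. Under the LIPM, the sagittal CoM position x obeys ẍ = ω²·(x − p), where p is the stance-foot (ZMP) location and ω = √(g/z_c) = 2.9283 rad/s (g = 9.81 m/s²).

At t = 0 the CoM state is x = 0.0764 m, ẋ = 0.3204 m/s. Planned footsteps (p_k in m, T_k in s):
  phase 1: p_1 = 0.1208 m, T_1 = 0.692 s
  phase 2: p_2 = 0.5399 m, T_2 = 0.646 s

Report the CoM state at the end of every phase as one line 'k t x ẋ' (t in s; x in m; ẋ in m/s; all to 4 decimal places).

1 0.6920 0.3573 0.7519
2 1.3380 0.7526 0.8168

phase 1: p=0.1208, T=0.692, ωT=2.026384, cosh=3.859206, sinh=3.727395; start (x,ẋ)=(0.076400, 0.320400) → end (x,ẋ)=(0.357284, 0.751867)
phase 2: p=0.5399, T=0.646, ωT=1.891682, cosh=3.390664, sinh=3.239846; start (x,ẋ)=(0.357284, 0.751867) → end (x,ẋ)=(0.752570, 0.816807)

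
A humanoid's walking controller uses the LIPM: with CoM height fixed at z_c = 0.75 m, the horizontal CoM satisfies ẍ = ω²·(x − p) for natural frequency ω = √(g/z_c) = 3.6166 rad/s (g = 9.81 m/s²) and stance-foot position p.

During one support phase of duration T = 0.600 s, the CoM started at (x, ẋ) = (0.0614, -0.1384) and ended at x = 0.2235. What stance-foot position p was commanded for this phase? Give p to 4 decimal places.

ωT = 3.6166·0.600 = 2.169960; cosh(ωT) = 4.436058, sinh(ωT) = 4.321876
x(T) = p + (x₀−p)·cosh(ωT) + (ẋ₀/ω)·sinh(ωT) ⇒ p·(1 − cosh) = x(T) − x₀·cosh − (ẋ₀/ω)·sinh
numerator   = 0.2235 − (0.0614)·4.436058 − (-0.1384/3.6166)·4.321876 = 0.116516
denominator = 1 − 4.436058 = -3.436058
p = 0.116516 / -3.436058 = -0.0339

p = -0.0339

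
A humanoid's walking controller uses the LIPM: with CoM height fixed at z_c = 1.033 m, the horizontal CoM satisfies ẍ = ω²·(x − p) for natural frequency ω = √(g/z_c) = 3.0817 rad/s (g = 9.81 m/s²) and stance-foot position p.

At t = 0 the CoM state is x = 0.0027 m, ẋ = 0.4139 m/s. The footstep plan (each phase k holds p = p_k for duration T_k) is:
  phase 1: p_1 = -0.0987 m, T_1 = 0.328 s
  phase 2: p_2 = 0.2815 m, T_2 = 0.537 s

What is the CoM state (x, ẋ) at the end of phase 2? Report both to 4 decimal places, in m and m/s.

phase 1: p=-0.0987, T=0.328, ωT=1.010798, cosh=1.555860, sinh=1.191932; start (x,ẋ)=(0.002700, 0.413900) → end (x,ẋ)=(0.219151, 1.016431)
phase 2: p=0.2815, T=0.537, ωT=1.654873, cosh=2.711766, sinh=2.520649; start (x,ẋ)=(0.219151, 1.016431) → end (x,ẋ)=(0.943805, 2.272004)

x = 0.9438, ẋ = 2.2720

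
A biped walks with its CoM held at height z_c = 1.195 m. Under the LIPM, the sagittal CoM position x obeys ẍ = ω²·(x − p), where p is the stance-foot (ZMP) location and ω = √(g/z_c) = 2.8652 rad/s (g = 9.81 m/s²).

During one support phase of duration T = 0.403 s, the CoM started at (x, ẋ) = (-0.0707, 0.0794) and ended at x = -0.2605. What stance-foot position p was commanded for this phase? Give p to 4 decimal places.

p = 0.2376

ωT = 2.8652·0.403 = 1.154676; cosh(ωT) = 1.744077, sinh(ωT) = 1.428917
x(T) = p + (x₀−p)·cosh(ωT) + (ẋ₀/ω)·sinh(ωT) ⇒ p·(1 − cosh) = x(T) − x₀·cosh − (ẋ₀/ω)·sinh
numerator   = -0.2605 − (-0.0707)·1.744077 − (0.0794/2.8652)·1.428917 = -0.176792
denominator = 1 − 1.744077 = -0.744077
p = -0.176792 / -0.744077 = 0.2376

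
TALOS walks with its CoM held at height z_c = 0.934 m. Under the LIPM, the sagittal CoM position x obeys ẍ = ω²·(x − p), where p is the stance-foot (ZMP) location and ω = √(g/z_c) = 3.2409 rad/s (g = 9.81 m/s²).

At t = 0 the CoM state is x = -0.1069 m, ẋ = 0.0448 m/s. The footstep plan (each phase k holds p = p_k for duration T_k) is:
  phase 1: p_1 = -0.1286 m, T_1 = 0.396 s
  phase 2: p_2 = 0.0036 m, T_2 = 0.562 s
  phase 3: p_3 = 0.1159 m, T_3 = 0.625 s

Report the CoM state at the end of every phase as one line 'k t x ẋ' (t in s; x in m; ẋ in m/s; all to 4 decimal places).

phase 1: p=-0.1286, T=0.396, ωT=1.283396, cosh=1.942985, sinh=1.665891; start (x,ẋ)=(-0.106900, 0.044800) → end (x,ẋ)=(-0.063409, 0.204204)
phase 2: p=0.0036, T=0.562, ωT=1.821386, cosh=3.171109, sinh=3.009308; start (x,ẋ)=(-0.063409, 0.204204) → end (x,ẋ)=(-0.019282, -0.005978)
phase 3: p=0.1159, T=0.625, ωT=2.025562, cosh=3.856147, sinh=3.724227; start (x,ẋ)=(-0.019282, -0.005978) → end (x,ẋ)=(-0.412250, -1.654674)

1 0.3960 -0.0634 0.2042
2 0.9580 -0.0193 -0.0060
3 1.5830 -0.4122 -1.6547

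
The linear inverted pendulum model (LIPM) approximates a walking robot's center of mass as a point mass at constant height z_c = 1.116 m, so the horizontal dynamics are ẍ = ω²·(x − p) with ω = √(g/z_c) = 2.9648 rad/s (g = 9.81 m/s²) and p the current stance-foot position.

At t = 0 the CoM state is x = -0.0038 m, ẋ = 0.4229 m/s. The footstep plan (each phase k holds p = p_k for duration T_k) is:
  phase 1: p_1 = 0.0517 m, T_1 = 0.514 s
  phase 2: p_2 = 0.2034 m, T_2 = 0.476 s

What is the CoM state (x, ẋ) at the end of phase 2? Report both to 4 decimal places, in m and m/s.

phase 1: p=0.0517, T=0.514, ωT=1.523907, cosh=2.403992, sinh=2.186133; start (x,ẋ)=(-0.003800, 0.422900) → end (x,ẋ)=(0.230109, 0.656928)
phase 2: p=0.2034, T=0.476, ωT=1.411245, cosh=2.172448, sinh=1.928609; start (x,ẋ)=(0.230109, 0.656928) → end (x,ẋ)=(0.688757, 1.579863)

x = 0.6888, ẋ = 1.5799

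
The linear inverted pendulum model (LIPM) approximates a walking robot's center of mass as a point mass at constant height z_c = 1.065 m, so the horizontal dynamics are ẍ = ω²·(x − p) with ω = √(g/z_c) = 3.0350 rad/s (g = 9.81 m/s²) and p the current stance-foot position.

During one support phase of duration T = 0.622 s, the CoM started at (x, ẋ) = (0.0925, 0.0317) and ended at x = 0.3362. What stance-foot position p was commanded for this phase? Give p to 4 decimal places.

ωT = 3.0350·0.622 = 1.887770; cosh(ωT) = 3.378017, sinh(ωT) = 3.226607
x(T) = p + (x₀−p)·cosh(ωT) + (ẋ₀/ω)·sinh(ωT) ⇒ p·(1 − cosh) = x(T) − x₀·cosh − (ẋ₀/ω)·sinh
numerator   = 0.3362 − (0.0925)·3.378017 − (0.0317/3.0350)·3.226607 = -0.009968
denominator = 1 − 3.378017 = -2.378017
p = -0.009968 / -2.378017 = 0.0042

p = 0.0042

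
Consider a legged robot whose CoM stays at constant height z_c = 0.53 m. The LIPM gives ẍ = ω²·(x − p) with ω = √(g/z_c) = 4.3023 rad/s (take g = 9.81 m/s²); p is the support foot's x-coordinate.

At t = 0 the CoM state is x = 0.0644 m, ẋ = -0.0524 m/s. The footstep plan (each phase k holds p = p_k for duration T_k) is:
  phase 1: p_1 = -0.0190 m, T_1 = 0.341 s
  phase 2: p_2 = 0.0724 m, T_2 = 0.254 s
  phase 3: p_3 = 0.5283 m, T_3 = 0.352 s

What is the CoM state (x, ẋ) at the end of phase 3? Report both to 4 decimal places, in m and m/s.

x = 0.9136, ẋ = 2.1111

phase 1: p=-0.0190, T=0.341, ωT=1.467084, cosh=2.283585, sinh=2.052988; start (x,ẋ)=(0.064400, -0.052400) → end (x,ẋ)=(0.146447, 0.616976)
phase 2: p=0.0724, T=0.254, ωT=1.092784, cosh=1.658924, sinh=1.323642; start (x,ẋ)=(0.146447, 0.616976) → end (x,ẋ)=(0.385056, 1.445190)
phase 3: p=0.5283, T=0.352, ωT=1.514410, cosh=2.383337, sinh=2.163399; start (x,ẋ)=(0.385056, 1.445190) → end (x,ẋ)=(0.913611, 2.111120)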